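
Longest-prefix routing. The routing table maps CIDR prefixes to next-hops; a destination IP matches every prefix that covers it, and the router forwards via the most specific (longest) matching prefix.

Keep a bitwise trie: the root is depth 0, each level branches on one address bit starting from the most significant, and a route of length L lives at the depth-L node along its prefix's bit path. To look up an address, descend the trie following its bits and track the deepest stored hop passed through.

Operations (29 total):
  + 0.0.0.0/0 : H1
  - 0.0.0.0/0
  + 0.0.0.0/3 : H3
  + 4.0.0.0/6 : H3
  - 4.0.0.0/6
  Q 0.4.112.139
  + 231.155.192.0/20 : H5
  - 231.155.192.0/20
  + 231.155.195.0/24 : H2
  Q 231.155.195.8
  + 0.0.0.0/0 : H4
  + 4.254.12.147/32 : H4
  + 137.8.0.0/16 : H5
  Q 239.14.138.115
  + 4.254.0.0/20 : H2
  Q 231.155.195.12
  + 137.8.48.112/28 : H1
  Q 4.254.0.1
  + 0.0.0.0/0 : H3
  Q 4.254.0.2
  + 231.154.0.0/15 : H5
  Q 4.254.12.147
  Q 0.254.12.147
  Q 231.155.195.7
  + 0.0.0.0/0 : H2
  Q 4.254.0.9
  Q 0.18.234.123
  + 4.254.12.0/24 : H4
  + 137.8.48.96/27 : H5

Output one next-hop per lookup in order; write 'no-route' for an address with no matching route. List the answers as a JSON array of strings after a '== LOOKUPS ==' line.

Trace:
  add 0.0.0.0/0 -> H1 at depth 0
  del 0.0.0.0/0 (clear depth 0)
  add 0.0.0.0/3 -> H3 at depth 3
  add 4.0.0.0/6 -> H3 at depth 6
  del 4.0.0.0/6 (clear depth 6)
  Q 0.4.112.139: descend 00000 ; hops seen [H3] ; pick H3
  add 231.155.192.0/20 -> H5 at depth 20
  del 231.155.192.0/20 (clear depth 20)
  add 231.155.195.0/24 -> H2 at depth 24
  Q 231.155.195.8: descend 111001111001101111000011 ; hops seen [H2] ; pick H2
  add 0.0.0.0/0 -> H4 at depth 0
  add 4.254.12.147/32 -> H4 at depth 32
  add 137.8.0.0/16 -> H5 at depth 16
  Q 239.14.138.115: descend 1110 ; hops seen [H4] ; pick H4
  add 4.254.0.0/20 -> H2 at depth 20
  Q 231.155.195.12: descend 111001111001101111000011 ; hops seen [H4,H2] ; pick H2
  add 137.8.48.112/28 -> H1 at depth 28
  Q 4.254.0.1: descend 00000100111111100000 ; hops seen [H4,H3,H2] ; pick H2
  add 0.0.0.0/0 -> H3 at depth 0
  Q 4.254.0.2: descend 00000100111111100000 ; hops seen [H3,H3,H2] ; pick H2
  add 231.154.0.0/15 -> H5 at depth 15
  Q 4.254.12.147: descend 00000100111111100000110010010011 ; hops seen [H3,H3,H2,H4] ; pick H4
  Q 0.254.12.147: descend 00000 ; hops seen [H3,H3] ; pick H3
  Q 231.155.195.7: descend 111001111001101111000011 ; hops seen [H3,H5,H2] ; pick H2
  add 0.0.0.0/0 -> H2 at depth 0
  Q 4.254.0.9: descend 00000100111111100000 ; hops seen [H2,H3,H2] ; pick H2
  Q 0.18.234.123: descend 00000 ; hops seen [H2,H3] ; pick H3
  add 4.254.12.0/24 -> H4 at depth 24
  add 137.8.48.96/27 -> H5 at depth 27

== LOOKUPS ==
["H3","H2","H4","H2","H2","H2","H4","H3","H2","H2","H3"]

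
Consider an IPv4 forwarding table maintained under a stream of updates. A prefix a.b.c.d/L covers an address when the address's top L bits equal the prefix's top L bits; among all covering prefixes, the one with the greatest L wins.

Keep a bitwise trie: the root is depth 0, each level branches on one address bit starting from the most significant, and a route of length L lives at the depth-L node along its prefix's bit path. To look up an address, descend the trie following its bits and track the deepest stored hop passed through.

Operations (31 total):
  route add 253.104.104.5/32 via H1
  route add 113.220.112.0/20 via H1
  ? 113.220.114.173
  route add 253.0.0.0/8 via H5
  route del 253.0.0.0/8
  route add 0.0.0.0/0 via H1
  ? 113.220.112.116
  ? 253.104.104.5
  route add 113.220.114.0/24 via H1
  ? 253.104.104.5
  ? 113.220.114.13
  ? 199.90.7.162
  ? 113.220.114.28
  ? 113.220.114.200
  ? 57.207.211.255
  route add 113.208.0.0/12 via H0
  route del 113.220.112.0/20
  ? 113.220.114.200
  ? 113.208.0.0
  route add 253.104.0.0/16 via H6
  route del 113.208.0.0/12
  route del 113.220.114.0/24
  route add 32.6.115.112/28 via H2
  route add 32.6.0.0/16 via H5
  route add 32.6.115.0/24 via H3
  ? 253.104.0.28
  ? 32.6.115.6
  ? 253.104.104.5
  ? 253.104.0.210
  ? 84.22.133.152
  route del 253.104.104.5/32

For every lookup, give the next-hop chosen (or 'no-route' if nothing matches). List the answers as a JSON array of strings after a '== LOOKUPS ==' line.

Process each operation:
  + 253.104.104.5/32 (H1) depth=32
  + 113.220.112.0/20 (H1) depth=20
  Q 113.220.114.173: descend 01110001110111000111 ; hops seen [H1] ; pick H1
  + 253.0.0.0/8 (H5) depth=8
  del 253.0.0.0/8 (clear depth 8)
  + 0.0.0.0/0 (H1) depth=0
  Q 113.220.112.116: descend 01110001110111000111 ; hops seen [H1,H1] ; pick H1
  Q 253.104.104.5: descend 11111101011010000110100000000101 ; hops seen [H1,H1] ; pick H1
  + 113.220.114.0/24 (H1) depth=24
  Q 253.104.104.5: descend 11111101011010000110100000000101 ; hops seen [H1,H1] ; pick H1
  Q 113.220.114.13: descend 011100011101110001110010 ; hops seen [H1,H1,H1] ; pick H1
  Q 199.90.7.162: descend 11 ; hops seen [H1] ; pick H1
  Q 113.220.114.28: descend 011100011101110001110010 ; hops seen [H1,H1,H1] ; pick H1
  Q 113.220.114.200: descend 011100011101110001110010 ; hops seen [H1,H1,H1] ; pick H1
  Q 57.207.211.255: descend 0 ; hops seen [H1] ; pick H1
  + 113.208.0.0/12 (H0) depth=12
  del 113.220.112.0/20 (clear depth 20)
  Q 113.220.114.200: descend 011100011101110001110010 ; hops seen [H1,H0,H1] ; pick H1
  Q 113.208.0.0: descend 011100011101 ; hops seen [H1,H0] ; pick H0
  + 253.104.0.0/16 (H6) depth=16
  del 113.208.0.0/12 (clear depth 12)
  del 113.220.114.0/24 (clear depth 24)
  + 32.6.115.112/28 (H2) depth=28
  + 32.6.0.0/16 (H5) depth=16
  + 32.6.115.0/24 (H3) depth=24
  Q 253.104.0.28: descend 11111101011010000 ; hops seen [H1,H6] ; pick H6
  Q 32.6.115.6: descend 0010000000000110011100110 ; hops seen [H1,H5,H3] ; pick H3
  Q 253.104.104.5: descend 11111101011010000110100000000101 ; hops seen [H1,H6,H1] ; pick H1
  Q 253.104.0.210: descend 11111101011010000 ; hops seen [H1,H6] ; pick H6
  Q 84.22.133.152: descend 01 ; hops seen [H1] ; pick H1
  del 253.104.104.5/32 (clear depth 32)

== LOOKUPS ==
["H1","H1","H1","H1","H1","H1","H1","H1","H1","H1","H0","H6","H3","H1","H6","H1"]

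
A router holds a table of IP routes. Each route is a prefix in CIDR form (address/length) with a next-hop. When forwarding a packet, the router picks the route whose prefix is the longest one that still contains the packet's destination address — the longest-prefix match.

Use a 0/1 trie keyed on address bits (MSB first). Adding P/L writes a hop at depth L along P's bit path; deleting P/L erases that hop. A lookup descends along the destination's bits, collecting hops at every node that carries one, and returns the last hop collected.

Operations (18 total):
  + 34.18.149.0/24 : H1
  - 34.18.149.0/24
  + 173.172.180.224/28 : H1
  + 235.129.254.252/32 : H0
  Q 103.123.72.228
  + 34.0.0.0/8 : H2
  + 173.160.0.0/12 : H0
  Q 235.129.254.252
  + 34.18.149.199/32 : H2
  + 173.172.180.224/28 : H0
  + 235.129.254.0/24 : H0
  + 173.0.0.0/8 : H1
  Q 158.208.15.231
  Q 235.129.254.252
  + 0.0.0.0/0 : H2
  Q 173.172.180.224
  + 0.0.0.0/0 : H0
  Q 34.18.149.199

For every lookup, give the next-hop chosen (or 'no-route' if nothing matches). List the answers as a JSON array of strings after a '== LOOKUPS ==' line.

Trace:
  + 34.18.149.0/24 (H1) depth=24
  del 34.18.149.0/24 (clear depth 24)
  + 173.172.180.224/28 (H1) depth=28
  + 235.129.254.252/32 (H0) depth=32
  Q 103.123.72.228: descend 0 ; hops seen [∅] ; pick no-route
  + 34.0.0.0/8 (H2) depth=8
  + 173.160.0.0/12 (H0) depth=12
  Q 235.129.254.252: descend 11101011100000011111111011111100 ; hops seen [H0] ; pick H0
  + 34.18.149.199/32 (H2) depth=32
  + 173.172.180.224/28 (H0) depth=28
  + 235.129.254.0/24 (H0) depth=24
  + 173.0.0.0/8 (H1) depth=8
  Q 158.208.15.231: descend 10 ; hops seen [∅] ; pick no-route
  Q 235.129.254.252: descend 11101011100000011111111011111100 ; hops seen [H0,H0] ; pick H0
  + 0.0.0.0/0 (H2) depth=0
  Q 173.172.180.224: descend 1010110110101100101101001110 ; hops seen [H2,H1,H0,H0] ; pick H0
  + 0.0.0.0/0 (H0) depth=0
  Q 34.18.149.199: descend 00100010000100101001010111000111 ; hops seen [H0,H2,H2] ; pick H2

== LOOKUPS ==
["no-route","H0","no-route","H0","H0","H2"]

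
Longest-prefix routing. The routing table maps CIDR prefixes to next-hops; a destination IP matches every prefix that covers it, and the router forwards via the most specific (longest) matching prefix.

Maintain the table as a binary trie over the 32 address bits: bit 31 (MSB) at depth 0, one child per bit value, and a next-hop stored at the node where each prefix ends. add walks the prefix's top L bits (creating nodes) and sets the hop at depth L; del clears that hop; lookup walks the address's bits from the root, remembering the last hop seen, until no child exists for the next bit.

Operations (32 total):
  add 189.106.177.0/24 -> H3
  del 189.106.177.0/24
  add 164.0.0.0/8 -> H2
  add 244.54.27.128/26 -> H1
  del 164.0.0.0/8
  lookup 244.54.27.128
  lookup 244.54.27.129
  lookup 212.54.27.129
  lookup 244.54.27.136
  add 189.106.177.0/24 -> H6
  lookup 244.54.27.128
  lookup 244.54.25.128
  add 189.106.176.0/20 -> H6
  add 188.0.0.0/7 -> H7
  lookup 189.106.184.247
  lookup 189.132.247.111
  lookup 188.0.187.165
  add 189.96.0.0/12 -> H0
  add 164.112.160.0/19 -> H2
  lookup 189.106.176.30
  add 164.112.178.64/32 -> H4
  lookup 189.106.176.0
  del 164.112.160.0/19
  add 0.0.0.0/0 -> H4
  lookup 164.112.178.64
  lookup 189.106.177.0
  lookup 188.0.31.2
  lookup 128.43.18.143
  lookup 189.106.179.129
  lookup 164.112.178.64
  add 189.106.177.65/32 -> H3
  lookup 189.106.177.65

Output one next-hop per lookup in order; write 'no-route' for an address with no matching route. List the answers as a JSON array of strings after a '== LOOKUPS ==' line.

Apply in order:
  add 189.106.177.0/24 -> H3 at depth 24
  - 189.106.177.0/24 clear@24
  add 164.0.0.0/8 -> H2 at depth 8
  add 244.54.27.128/26 -> H1 at depth 26
  - 164.0.0.0/8 clear@8
  Q 244.54.27.128: descend 11110100001101100001101110 ; hops seen [H1] ; pick H1
  Q 244.54.27.129: descend 11110100001101100001101110 ; hops seen [H1] ; pick H1
  Q 212.54.27.129: descend 11 ; hops seen [∅] ; pick no-route
  Q 244.54.27.136: descend 11110100001101100001101110 ; hops seen [H1] ; pick H1
  add 189.106.177.0/24 -> H6 at depth 24
  Q 244.54.27.128: descend 11110100001101100001101110 ; hops seen [H1] ; pick H1
  Q 244.54.25.128: descend 1111010000110110000110 ; hops seen [∅] ; pick no-route
  add 189.106.176.0/20 -> H6 at depth 20
  add 188.0.0.0/7 -> H7 at depth 7
  Q 189.106.184.247: descend 10111101011010101011 ; hops seen [H7,H6] ; pick H6
  Q 189.132.247.111: descend 10111101 ; hops seen [H7] ; pick H7
  Q 188.0.187.165: descend 1011110 ; hops seen [H7] ; pick H7
  add 189.96.0.0/12 -> H0 at depth 12
  add 164.112.160.0/19 -> H2 at depth 19
  Q 189.106.176.30: descend 10111101011010101011000 ; hops seen [H7,H0,H6] ; pick H6
  add 164.112.178.64/32 -> H4 at depth 32
  Q 189.106.176.0: descend 10111101011010101011000 ; hops seen [H7,H0,H6] ; pick H6
  - 164.112.160.0/19 clear@19
  add 0.0.0.0/0 -> H4 at depth 0
  Q 164.112.178.64: descend 10100100011100001011001001000000 ; hops seen [H4,H4] ; pick H4
  Q 189.106.177.0: descend 101111010110101010110001 ; hops seen [H4,H7,H0,H6,H6] ; pick H6
  Q 188.0.31.2: descend 1011110 ; hops seen [H4,H7] ; pick H7
  Q 128.43.18.143: descend 10 ; hops seen [H4] ; pick H4
  Q 189.106.179.129: descend 1011110101101010101100 ; hops seen [H4,H7,H0,H6] ; pick H6
  Q 164.112.178.64: descend 10100100011100001011001001000000 ; hops seen [H4,H4] ; pick H4
  add 189.106.177.65/32 -> H3 at depth 32
  Q 189.106.177.65: descend 10111101011010101011000101000001 ; hops seen [H4,H7,H0,H6,H6,H3] ; pick H3

== LOOKUPS ==
["H1","H1","no-route","H1","H1","no-route","H6","H7","H7","H6","H6","H4","H6","H7","H4","H6","H4","H3"]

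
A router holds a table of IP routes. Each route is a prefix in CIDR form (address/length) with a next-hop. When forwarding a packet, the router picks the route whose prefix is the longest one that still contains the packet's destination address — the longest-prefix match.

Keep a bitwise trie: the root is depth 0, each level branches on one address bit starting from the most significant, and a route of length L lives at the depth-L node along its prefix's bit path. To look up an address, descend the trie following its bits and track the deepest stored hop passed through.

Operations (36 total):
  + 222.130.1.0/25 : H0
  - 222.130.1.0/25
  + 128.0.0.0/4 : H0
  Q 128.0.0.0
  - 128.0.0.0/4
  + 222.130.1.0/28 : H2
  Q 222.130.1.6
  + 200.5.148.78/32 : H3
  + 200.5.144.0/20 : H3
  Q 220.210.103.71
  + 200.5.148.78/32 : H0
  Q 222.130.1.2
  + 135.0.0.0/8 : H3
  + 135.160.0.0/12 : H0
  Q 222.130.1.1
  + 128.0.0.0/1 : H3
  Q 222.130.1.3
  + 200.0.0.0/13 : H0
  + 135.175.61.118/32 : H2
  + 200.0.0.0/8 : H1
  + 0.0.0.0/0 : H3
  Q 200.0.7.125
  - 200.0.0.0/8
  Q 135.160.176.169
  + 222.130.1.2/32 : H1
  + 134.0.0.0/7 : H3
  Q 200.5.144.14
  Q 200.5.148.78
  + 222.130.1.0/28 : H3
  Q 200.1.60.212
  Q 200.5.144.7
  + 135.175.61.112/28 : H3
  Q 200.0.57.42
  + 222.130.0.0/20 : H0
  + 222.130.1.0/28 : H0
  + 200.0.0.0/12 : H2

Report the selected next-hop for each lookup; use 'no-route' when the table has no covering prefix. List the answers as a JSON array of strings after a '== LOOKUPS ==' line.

Apply in order:
  add 222.130.1.0/25 -> H0 at depth 25
  - 222.130.1.0/25 clear@25
  add 128.0.0.0/4 -> H0 at depth 4
  lookup 128.0.0.0: bits 1000 walk d0:-→d1:-→d2:-→d3:-→d4:H0 -> H0
  - 128.0.0.0/4 clear@4
  add 222.130.1.0/28 -> H2 at depth 28
  lookup 222.130.1.6: bits 1101111010000010000000010000 walk d0:-→d1:-→d2:-→d3:-→d4:-→d5:-→d6:-→d7:-→d8:-→d9:-→d10:-→d11:-→d12:-→d13:-→d14:-→d15:-→d16:-→d17:-→d18:-→d19:-→d20:-→d21:-→d22:-→d23:-→d24:-→d25:-→d26:-→d27:-→d28:H2 -> H2
  add 200.5.148.78/32 -> H3 at depth 32
  add 200.5.144.0/20 -> H3 at depth 20
  lookup 220.210.103.71: bits 110111 walk d0:-→d1:-→d2:-→d3:-→d4:-→d5:-→d6:- -> no-route
  add 200.5.148.78/32 -> H0 at depth 32
  lookup 222.130.1.2: bits 1101111010000010000000010000 walk d0:-→d1:-→d2:-→d3:-→d4:-→d5:-→d6:-→d7:-→d8:-→d9:-→d10:-→d11:-→d12:-→d13:-→d14:-→d15:-→d16:-→d17:-→d18:-→d19:-→d20:-→d21:-→d22:-→d23:-→d24:-→d25:-→d26:-→d27:-→d28:H2 -> H2
  add 135.0.0.0/8 -> H3 at depth 8
  add 135.160.0.0/12 -> H0 at depth 12
  lookup 222.130.1.1: bits 1101111010000010000000010000 walk d0:-→d1:-→d2:-→d3:-→d4:-→d5:-→d6:-→d7:-→d8:-→d9:-→d10:-→d11:-→d12:-→d13:-→d14:-→d15:-→d16:-→d17:-→d18:-→d19:-→d20:-→d21:-→d22:-→d23:-→d24:-→d25:-→d26:-→d27:-→d28:H2 -> H2
  add 128.0.0.0/1 -> H3 at depth 1
  lookup 222.130.1.3: bits 1101111010000010000000010000 walk d0:-→d1:H3→d2:-→d3:-→d4:-→d5:-→d6:-→d7:-→d8:-→d9:-→d10:-→d11:-→d12:-→d13:-→d14:-→d15:-→d16:-→d17:-→d18:-→d19:-→d20:-→d21:-→d22:-→d23:-→d24:-→d25:-→d26:-→d27:-→d28:H2 -> H2
  add 200.0.0.0/13 -> H0 at depth 13
  add 135.175.61.118/32 -> H2 at depth 32
  add 200.0.0.0/8 -> H1 at depth 8
  add 0.0.0.0/0 -> H3 at depth 0
  lookup 200.0.7.125: bits 1100100000000 walk d0:H3→d1:H3→d2:-→d3:-→d4:-→d5:-→d6:-→d7:-→d8:H1→d9:-→d10:-→d11:-→d12:-→d13:H0 -> H0
  - 200.0.0.0/8 clear@8
  lookup 135.160.176.169: bits 100001111010 walk d0:H3→d1:H3→d2:-→d3:-→d4:-→d5:-→d6:-→d7:-→d8:H3→d9:-→d10:-→d11:-→d12:H0 -> H0
  add 222.130.1.2/32 -> H1 at depth 32
  add 134.0.0.0/7 -> H3 at depth 7
  lookup 200.5.144.14: bits 110010000000010110010 walk d0:H3→d1:H3→d2:-→d3:-→d4:-→d5:-→d6:-→d7:-→d8:-→d9:-→d10:-→d11:-→d12:-→d13:H0→d14:-→d15:-→d16:-→d17:-→d18:-→d19:-→d20:H3→d21:- -> H3
  lookup 200.5.148.78: bits 11001000000001011001010001001110 walk d0:H3→d1:H3→d2:-→d3:-→d4:-→d5:-→d6:-→d7:-→d8:-→d9:-→d10:-→d11:-→d12:-→d13:H0→d14:-→d15:-→d16:-→d17:-→d18:-→d19:-→d20:H3→d21:-→d22:-→d23:-→d24:-→d25:-→d26:-→d27:-→d28:-→d29:-→d30:-→d31:-→d32:H0 -> H0
  add 222.130.1.0/28 -> H3 at depth 28
  lookup 200.1.60.212: bits 1100100000000 walk d0:H3→d1:H3→d2:-→d3:-→d4:-→d5:-→d6:-→d7:-→d8:-→d9:-→d10:-→d11:-→d12:-→d13:H0 -> H0
  lookup 200.5.144.7: bits 110010000000010110010 walk d0:H3→d1:H3→d2:-→d3:-→d4:-→d5:-→d6:-→d7:-→d8:-→d9:-→d10:-→d11:-→d12:-→d13:H0→d14:-→d15:-→d16:-→d17:-→d18:-→d19:-→d20:H3→d21:- -> H3
  add 135.175.61.112/28 -> H3 at depth 28
  lookup 200.0.57.42: bits 1100100000000 walk d0:H3→d1:H3→d2:-→d3:-→d4:-→d5:-→d6:-→d7:-→d8:-→d9:-→d10:-→d11:-→d12:-→d13:H0 -> H0
  add 222.130.0.0/20 -> H0 at depth 20
  add 222.130.1.0/28 -> H0 at depth 28
  add 200.0.0.0/12 -> H2 at depth 12

== LOOKUPS ==
["H0","H2","no-route","H2","H2","H2","H0","H0","H3","H0","H0","H3","H0"]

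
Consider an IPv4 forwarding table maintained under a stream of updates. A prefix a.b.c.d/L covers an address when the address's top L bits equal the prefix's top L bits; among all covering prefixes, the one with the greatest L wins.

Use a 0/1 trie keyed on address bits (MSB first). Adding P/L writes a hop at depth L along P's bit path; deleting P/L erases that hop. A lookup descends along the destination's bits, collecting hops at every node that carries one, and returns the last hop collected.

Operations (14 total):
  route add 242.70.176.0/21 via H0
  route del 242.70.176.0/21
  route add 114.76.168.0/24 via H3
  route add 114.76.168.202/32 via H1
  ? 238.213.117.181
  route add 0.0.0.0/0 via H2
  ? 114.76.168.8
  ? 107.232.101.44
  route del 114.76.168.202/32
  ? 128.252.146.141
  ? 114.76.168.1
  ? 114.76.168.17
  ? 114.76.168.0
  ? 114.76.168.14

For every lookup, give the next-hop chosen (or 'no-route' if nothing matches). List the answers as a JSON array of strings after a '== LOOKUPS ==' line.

Process each operation:
  + 242.70.176.0/21 (H0) depth=21
  - 242.70.176.0/21 clear@21
  + 114.76.168.0/24 (H3) depth=24
  + 114.76.168.202/32 (H1) depth=32
  lookup 238.213.117.181: bits 111 walk d0:-→d1:-→d2:-→d3:- -> no-route
  + 0.0.0.0/0 (H2) depth=0
  lookup 114.76.168.8: bits 011100100100110010101000 walk d0:H2→d1:-→d2:-→d3:-→d4:-→d5:-→d6:-→d7:-→d8:-→d9:-→d10:-→d11:-→d12:-→d13:-→d14:-→d15:-→d16:-→d17:-→d18:-→d19:-→d20:-→d21:-→d22:-→d23:-→d24:H3 -> H3
  lookup 107.232.101.44: bits 011 walk d0:H2→d1:-→d2:-→d3:- -> H2
  - 114.76.168.202/32 clear@32
  lookup 128.252.146.141: bits 1 walk d0:H2→d1:- -> H2
  lookup 114.76.168.1: bits 011100100100110010101000 walk d0:H2→d1:-→d2:-→d3:-→d4:-→d5:-→d6:-→d7:-→d8:-→d9:-→d10:-→d11:-→d12:-→d13:-→d14:-→d15:-→d16:-→d17:-→d18:-→d19:-→d20:-→d21:-→d22:-→d23:-→d24:H3 -> H3
  lookup 114.76.168.17: bits 011100100100110010101000 walk d0:H2→d1:-→d2:-→d3:-→d4:-→d5:-→d6:-→d7:-→d8:-→d9:-→d10:-→d11:-→d12:-→d13:-→d14:-→d15:-→d16:-→d17:-→d18:-→d19:-→d20:-→d21:-→d22:-→d23:-→d24:H3 -> H3
  lookup 114.76.168.0: bits 011100100100110010101000 walk d0:H2→d1:-→d2:-→d3:-→d4:-→d5:-→d6:-→d7:-→d8:-→d9:-→d10:-→d11:-→d12:-→d13:-→d14:-→d15:-→d16:-→d17:-→d18:-→d19:-→d20:-→d21:-→d22:-→d23:-→d24:H3 -> H3
  lookup 114.76.168.14: bits 011100100100110010101000 walk d0:H2→d1:-→d2:-→d3:-→d4:-→d5:-→d6:-→d7:-→d8:-→d9:-→d10:-→d11:-→d12:-→d13:-→d14:-→d15:-→d16:-→d17:-→d18:-→d19:-→d20:-→d21:-→d22:-→d23:-→d24:H3 -> H3

== LOOKUPS ==
["no-route","H3","H2","H2","H3","H3","H3","H3"]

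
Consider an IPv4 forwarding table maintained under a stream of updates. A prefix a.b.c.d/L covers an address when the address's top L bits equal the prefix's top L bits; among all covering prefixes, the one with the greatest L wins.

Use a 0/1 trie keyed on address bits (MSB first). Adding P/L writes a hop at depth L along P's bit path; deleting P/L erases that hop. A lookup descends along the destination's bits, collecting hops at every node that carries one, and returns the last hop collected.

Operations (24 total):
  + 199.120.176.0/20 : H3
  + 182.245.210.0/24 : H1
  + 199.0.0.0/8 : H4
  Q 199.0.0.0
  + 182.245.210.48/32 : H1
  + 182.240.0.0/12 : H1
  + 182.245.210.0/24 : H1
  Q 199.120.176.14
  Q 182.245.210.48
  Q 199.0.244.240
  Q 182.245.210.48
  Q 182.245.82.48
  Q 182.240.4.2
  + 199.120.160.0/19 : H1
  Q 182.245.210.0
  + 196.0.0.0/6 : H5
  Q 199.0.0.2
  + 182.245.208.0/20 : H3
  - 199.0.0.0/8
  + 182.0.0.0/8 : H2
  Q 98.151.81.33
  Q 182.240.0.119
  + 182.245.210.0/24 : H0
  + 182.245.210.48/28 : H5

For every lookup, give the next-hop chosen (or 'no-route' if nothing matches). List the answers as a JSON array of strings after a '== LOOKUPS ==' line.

Apply in order:
  add 199.120.176.0/20 -> H3 at depth 20
  add 182.245.210.0/24 -> H1 at depth 24
  add 199.0.0.0/8 -> H4 at depth 8
  Q 199.0.0.0: descend 110001110 ; hops seen [H4] ; pick H4
  add 182.245.210.48/32 -> H1 at depth 32
  add 182.240.0.0/12 -> H1 at depth 12
  add 182.245.210.0/24 -> H1 at depth 24
  Q 199.120.176.14: descend 11000111011110001011 ; hops seen [H4,H3] ; pick H3
  Q 182.245.210.48: descend 10110110111101011101001000110000 ; hops seen [H1,H1,H1] ; pick H1
  Q 199.0.244.240: descend 110001110 ; hops seen [H4] ; pick H4
  Q 182.245.210.48: descend 10110110111101011101001000110000 ; hops seen [H1,H1,H1] ; pick H1
  Q 182.245.82.48: descend 1011011011110101 ; hops seen [H1] ; pick H1
  Q 182.240.4.2: descend 1011011011110 ; hops seen [H1] ; pick H1
  add 199.120.160.0/19 -> H1 at depth 19
  Q 182.245.210.0: descend 10110110111101011101001000 ; hops seen [H1,H1] ; pick H1
  add 196.0.0.0/6 -> H5 at depth 6
  Q 199.0.0.2: descend 110001110 ; hops seen [H5,H4] ; pick H4
  add 182.245.208.0/20 -> H3 at depth 20
  - 199.0.0.0/8 clear@8
  add 182.0.0.0/8 -> H2 at depth 8
  Q 98.151.81.33: descend ε ; hops seen [∅] ; pick no-route
  Q 182.240.0.119: descend 1011011011110 ; hops seen [H2,H1] ; pick H1
  add 182.245.210.0/24 -> H0 at depth 24
  add 182.245.210.48/28 -> H5 at depth 28

== LOOKUPS ==
["H4","H3","H1","H4","H1","H1","H1","H1","H4","no-route","H1"]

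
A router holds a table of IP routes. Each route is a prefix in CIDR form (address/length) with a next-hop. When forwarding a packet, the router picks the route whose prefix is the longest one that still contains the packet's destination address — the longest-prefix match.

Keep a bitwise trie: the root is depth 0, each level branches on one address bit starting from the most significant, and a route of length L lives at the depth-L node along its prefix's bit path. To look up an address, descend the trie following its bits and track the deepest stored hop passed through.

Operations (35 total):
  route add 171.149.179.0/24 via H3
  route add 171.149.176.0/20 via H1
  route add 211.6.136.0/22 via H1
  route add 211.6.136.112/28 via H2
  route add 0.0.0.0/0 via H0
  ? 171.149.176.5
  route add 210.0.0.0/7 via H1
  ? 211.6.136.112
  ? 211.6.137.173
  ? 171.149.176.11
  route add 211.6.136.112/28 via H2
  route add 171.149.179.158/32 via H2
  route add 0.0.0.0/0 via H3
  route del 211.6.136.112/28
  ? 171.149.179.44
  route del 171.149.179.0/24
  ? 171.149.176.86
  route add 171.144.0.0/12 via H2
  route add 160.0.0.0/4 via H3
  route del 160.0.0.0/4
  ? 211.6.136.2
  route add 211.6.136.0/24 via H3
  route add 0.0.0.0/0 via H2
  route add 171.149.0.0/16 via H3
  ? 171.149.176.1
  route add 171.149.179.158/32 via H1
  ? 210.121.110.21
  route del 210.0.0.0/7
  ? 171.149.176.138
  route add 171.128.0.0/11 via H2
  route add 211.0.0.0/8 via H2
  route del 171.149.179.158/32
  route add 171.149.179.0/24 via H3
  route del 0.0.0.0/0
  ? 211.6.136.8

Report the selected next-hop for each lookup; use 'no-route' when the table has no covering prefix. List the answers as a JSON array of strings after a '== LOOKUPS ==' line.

Trace:
  add 171.149.179.0/24 -> H3 at depth 24
  add 171.149.176.0/20 -> H1 at depth 20
  add 211.6.136.0/22 -> H1 at depth 22
  add 211.6.136.112/28 -> H2 at depth 28
  add 0.0.0.0/0 -> H0 at depth 0
  lookup 171.149.176.5: bits 1010101110010101101100 walk d0:H0→d1:-→d2:-→d3:-→d4:-→d5:-→d6:-→d7:-→d8:-→d9:-→d10:-→d11:-→d12:-→d13:-→d14:-→d15:-→d16:-→d17:-→d18:-→d19:-→d20:H1→d21:-→d22:- -> H1
  add 210.0.0.0/7 -> H1 at depth 7
  lookup 211.6.136.112: bits 1101001100000110100010000111 walk d0:H0→d1:-→d2:-→d3:-→d4:-→d5:-→d6:-→d7:H1→d8:-→d9:-→d10:-→d11:-→d12:-→d13:-→d14:-→d15:-→d16:-→d17:-→d18:-→d19:-→d20:-→d21:-→d22:H1→d23:-→d24:-→d25:-→d26:-→d27:-→d28:H2 -> H2
  lookup 211.6.137.173: bits 11010011000001101000100 walk d0:H0→d1:-→d2:-→d3:-→d4:-→d5:-→d6:-→d7:H1→d8:-→d9:-→d10:-→d11:-→d12:-→d13:-→d14:-→d15:-→d16:-→d17:-→d18:-→d19:-→d20:-→d21:-→d22:H1→d23:- -> H1
  lookup 171.149.176.11: bits 1010101110010101101100 walk d0:H0→d1:-→d2:-→d3:-→d4:-→d5:-→d6:-→d7:-→d8:-→d9:-→d10:-→d11:-→d12:-→d13:-→d14:-→d15:-→d16:-→d17:-→d18:-→d19:-→d20:H1→d21:-→d22:- -> H1
  add 211.6.136.112/28 -> H2 at depth 28
  add 171.149.179.158/32 -> H2 at depth 32
  add 0.0.0.0/0 -> H3 at depth 0
  - 211.6.136.112/28 clear@28
  lookup 171.149.179.44: bits 101010111001010110110011 walk d0:H3→d1:-→d2:-→d3:-→d4:-→d5:-→d6:-→d7:-→d8:-→d9:-→d10:-→d11:-→d12:-→d13:-→d14:-→d15:-→d16:-→d17:-→d18:-→d19:-→d20:H1→d21:-→d22:-→d23:-→d24:H3 -> H3
  - 171.149.179.0/24 clear@24
  lookup 171.149.176.86: bits 1010101110010101101100 walk d0:H3→d1:-→d2:-→d3:-→d4:-→d5:-→d6:-→d7:-→d8:-→d9:-→d10:-→d11:-→d12:-→d13:-→d14:-→d15:-→d16:-→d17:-→d18:-→d19:-→d20:H1→d21:-→d22:- -> H1
  add 171.144.0.0/12 -> H2 at depth 12
  add 160.0.0.0/4 -> H3 at depth 4
  - 160.0.0.0/4 clear@4
  lookup 211.6.136.2: bits 1101001100000110100010000 walk d0:H3→d1:-→d2:-→d3:-→d4:-→d5:-→d6:-→d7:H1→d8:-→d9:-→d10:-→d11:-→d12:-→d13:-→d14:-→d15:-→d16:-→d17:-→d18:-→d19:-→d20:-→d21:-→d22:H1→d23:-→d24:-→d25:- -> H1
  add 211.6.136.0/24 -> H3 at depth 24
  add 0.0.0.0/0 -> H2 at depth 0
  add 171.149.0.0/16 -> H3 at depth 16
  lookup 171.149.176.1: bits 1010101110010101101100 walk d0:H2→d1:-→d2:-→d3:-→d4:-→d5:-→d6:-→d7:-→d8:-→d9:-→d10:-→d11:-→d12:H2→d13:-→d14:-→d15:-→d16:H3→d17:-→d18:-→d19:-→d20:H1→d21:-→d22:- -> H1
  add 171.149.179.158/32 -> H1 at depth 32
  lookup 210.121.110.21: bits 1101001 walk d0:H2→d1:-→d2:-→d3:-→d4:-→d5:-→d6:-→d7:H1 -> H1
  - 210.0.0.0/7 clear@7
  lookup 171.149.176.138: bits 1010101110010101101100 walk d0:H2→d1:-→d2:-→d3:-→d4:-→d5:-→d6:-→d7:-→d8:-→d9:-→d10:-→d11:-→d12:H2→d13:-→d14:-→d15:-→d16:H3→d17:-→d18:-→d19:-→d20:H1→d21:-→d22:- -> H1
  add 171.128.0.0/11 -> H2 at depth 11
  add 211.0.0.0/8 -> H2 at depth 8
  - 171.149.179.158/32 clear@32
  add 171.149.179.0/24 -> H3 at depth 24
  - 0.0.0.0/0 clear@0
  lookup 211.6.136.8: bits 1101001100000110100010000 walk d0:-→d1:-→d2:-→d3:-→d4:-→d5:-→d6:-→d7:-→d8:H2→d9:-→d10:-→d11:-→d12:-→d13:-→d14:-→d15:-→d16:-→d17:-→d18:-→d19:-→d20:-→d21:-→d22:H1→d23:-→d24:H3→d25:- -> H3

== LOOKUPS ==
["H1","H2","H1","H1","H3","H1","H1","H1","H1","H1","H3"]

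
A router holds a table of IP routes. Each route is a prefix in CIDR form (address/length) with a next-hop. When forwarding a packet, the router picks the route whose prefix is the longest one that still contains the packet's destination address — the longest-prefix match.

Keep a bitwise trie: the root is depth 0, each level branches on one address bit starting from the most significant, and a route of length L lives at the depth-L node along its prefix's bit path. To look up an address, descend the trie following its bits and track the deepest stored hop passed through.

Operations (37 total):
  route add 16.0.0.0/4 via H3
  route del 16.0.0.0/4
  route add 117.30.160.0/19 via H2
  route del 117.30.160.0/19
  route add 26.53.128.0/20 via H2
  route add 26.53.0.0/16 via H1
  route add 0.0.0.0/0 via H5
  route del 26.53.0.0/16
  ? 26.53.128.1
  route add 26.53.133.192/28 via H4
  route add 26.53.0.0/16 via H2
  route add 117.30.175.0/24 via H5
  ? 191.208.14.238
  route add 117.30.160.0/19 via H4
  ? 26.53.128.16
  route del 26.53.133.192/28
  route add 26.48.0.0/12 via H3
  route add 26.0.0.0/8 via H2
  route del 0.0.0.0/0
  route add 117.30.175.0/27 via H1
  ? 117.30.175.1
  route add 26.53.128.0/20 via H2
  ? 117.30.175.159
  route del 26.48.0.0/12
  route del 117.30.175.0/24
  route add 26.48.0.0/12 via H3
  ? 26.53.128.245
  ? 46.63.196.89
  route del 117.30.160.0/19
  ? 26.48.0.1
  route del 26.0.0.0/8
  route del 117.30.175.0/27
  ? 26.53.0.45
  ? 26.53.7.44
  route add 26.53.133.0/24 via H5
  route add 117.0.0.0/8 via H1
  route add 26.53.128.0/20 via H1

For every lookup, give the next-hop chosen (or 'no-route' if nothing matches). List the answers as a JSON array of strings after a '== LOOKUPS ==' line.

Apply in order:
  add 16.0.0.0/4 -> H3 at depth 4
  - 16.0.0.0/4 clear@4
  add 117.30.160.0/19 -> H2 at depth 19
  - 117.30.160.0/19 clear@19
  add 26.53.128.0/20 -> H2 at depth 20
  add 26.53.0.0/16 -> H1 at depth 16
  add 0.0.0.0/0 -> H5 at depth 0
  - 26.53.0.0/16 clear@16
  lookup 26.53.128.1: bits 00011010001101011000 walk d0:H5→d1:-→d2:-→d3:-→d4:-→d5:-→d6:-→d7:-→d8:-→d9:-→d10:-→d11:-→d12:-→d13:-→d14:-→d15:-→d16:-→d17:-→d18:-→d19:-→d20:H2 -> H2
  add 26.53.133.192/28 -> H4 at depth 28
  add 26.53.0.0/16 -> H2 at depth 16
  add 117.30.175.0/24 -> H5 at depth 24
  lookup 191.208.14.238: bits ε walk d0:H5 -> H5
  add 117.30.160.0/19 -> H4 at depth 19
  lookup 26.53.128.16: bits 000110100011010110000 walk d0:H5→d1:-→d2:-→d3:-→d4:-→d5:-→d6:-→d7:-→d8:-→d9:-→d10:-→d11:-→d12:-→d13:-→d14:-→d15:-→d16:H2→d17:-→d18:-→d19:-→d20:H2→d21:- -> H2
  - 26.53.133.192/28 clear@28
  add 26.48.0.0/12 -> H3 at depth 12
  add 26.0.0.0/8 -> H2 at depth 8
  - 0.0.0.0/0 clear@0
  add 117.30.175.0/27 -> H1 at depth 27
  lookup 117.30.175.1: bits 011101010001111010101111000 walk d0:-→d1:-→d2:-→d3:-→d4:-→d5:-→d6:-→d7:-→d8:-→d9:-→d10:-→d11:-→d12:-→d13:-→d14:-→d15:-→d16:-→d17:-→d18:-→d19:H4→d20:-→d21:-→d22:-→d23:-→d24:H5→d25:-→d26:-→d27:H1 -> H1
  add 26.53.128.0/20 -> H2 at depth 20
  lookup 117.30.175.159: bits 011101010001111010101111 walk d0:-→d1:-→d2:-→d3:-→d4:-→d5:-→d6:-→d7:-→d8:-→d9:-→d10:-→d11:-→d12:-→d13:-→d14:-→d15:-→d16:-→d17:-→d18:-→d19:H4→d20:-→d21:-→d22:-→d23:-→d24:H5 -> H5
  - 26.48.0.0/12 clear@12
  - 117.30.175.0/24 clear@24
  add 26.48.0.0/12 -> H3 at depth 12
  lookup 26.53.128.245: bits 000110100011010110000 walk d0:-→d1:-→d2:-→d3:-→d4:-→d5:-→d6:-→d7:-→d8:H2→d9:-→d10:-→d11:-→d12:H3→d13:-→d14:-→d15:-→d16:H2→d17:-→d18:-→d19:-→d20:H2→d21:- -> H2
  lookup 46.63.196.89: bits 00 walk d0:-→d1:-→d2:- -> no-route
  - 117.30.160.0/19 clear@19
  lookup 26.48.0.1: bits 0001101000110 walk d0:-→d1:-→d2:-→d3:-→d4:-→d5:-→d6:-→d7:-→d8:H2→d9:-→d10:-→d11:-→d12:H3→d13:- -> H3
  - 26.0.0.0/8 clear@8
  - 117.30.175.0/27 clear@27
  lookup 26.53.0.45: bits 0001101000110101 walk d0:-→d1:-→d2:-→d3:-→d4:-→d5:-→d6:-→d7:-→d8:-→d9:-→d10:-→d11:-→d12:H3→d13:-→d14:-→d15:-→d16:H2 -> H2
  lookup 26.53.7.44: bits 0001101000110101 walk d0:-→d1:-→d2:-→d3:-→d4:-→d5:-→d6:-→d7:-→d8:-→d9:-→d10:-→d11:-→d12:H3→d13:-→d14:-→d15:-→d16:H2 -> H2
  add 26.53.133.0/24 -> H5 at depth 24
  add 117.0.0.0/8 -> H1 at depth 8
  add 26.53.128.0/20 -> H1 at depth 20

== LOOKUPS ==
["H2","H5","H2","H1","H5","H2","no-route","H3","H2","H2"]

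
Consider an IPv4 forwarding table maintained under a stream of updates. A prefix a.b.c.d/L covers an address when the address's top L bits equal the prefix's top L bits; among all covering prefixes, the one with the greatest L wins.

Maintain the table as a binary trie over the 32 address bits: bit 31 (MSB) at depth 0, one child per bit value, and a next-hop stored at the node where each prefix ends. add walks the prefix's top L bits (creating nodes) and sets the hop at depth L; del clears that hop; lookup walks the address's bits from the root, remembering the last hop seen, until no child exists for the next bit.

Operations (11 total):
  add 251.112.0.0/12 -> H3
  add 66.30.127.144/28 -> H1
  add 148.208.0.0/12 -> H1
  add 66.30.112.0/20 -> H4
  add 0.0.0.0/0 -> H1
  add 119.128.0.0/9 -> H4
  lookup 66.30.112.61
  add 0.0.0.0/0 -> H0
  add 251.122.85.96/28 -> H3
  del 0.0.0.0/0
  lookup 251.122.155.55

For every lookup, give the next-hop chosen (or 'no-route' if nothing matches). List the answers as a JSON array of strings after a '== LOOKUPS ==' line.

Process each operation:
  add 251.112.0.0/12 -> H3 at depth 12
  add 66.30.127.144/28 -> H1 at depth 28
  add 148.208.0.0/12 -> H1 at depth 12
  add 66.30.112.0/20 -> H4 at depth 20
  add 0.0.0.0/0 -> H1 at depth 0
  add 119.128.0.0/9 -> H4 at depth 9
  Q 66.30.112.61: descend 01000010000111100111 ; hops seen [H1,H4] ; pick H4
  add 0.0.0.0/0 -> H0 at depth 0
  add 251.122.85.96/28 -> H3 at depth 28
  - 0.0.0.0/0 clear@0
  Q 251.122.155.55: descend 1111101101111010 ; hops seen [H3] ; pick H3

== LOOKUPS ==
["H4","H3"]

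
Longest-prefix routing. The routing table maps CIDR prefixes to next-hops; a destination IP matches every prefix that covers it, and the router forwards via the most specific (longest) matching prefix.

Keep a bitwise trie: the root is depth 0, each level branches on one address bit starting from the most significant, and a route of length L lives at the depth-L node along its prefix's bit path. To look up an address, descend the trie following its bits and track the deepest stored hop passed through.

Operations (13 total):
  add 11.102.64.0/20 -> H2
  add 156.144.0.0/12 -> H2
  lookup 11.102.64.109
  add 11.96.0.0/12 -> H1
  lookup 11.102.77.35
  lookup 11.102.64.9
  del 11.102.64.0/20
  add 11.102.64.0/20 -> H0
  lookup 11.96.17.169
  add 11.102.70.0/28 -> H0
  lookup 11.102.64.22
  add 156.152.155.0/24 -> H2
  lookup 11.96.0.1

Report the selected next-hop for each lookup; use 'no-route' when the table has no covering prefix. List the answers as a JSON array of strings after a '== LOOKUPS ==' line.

Trace:
  + 11.102.64.0/20 (H2) depth=20
  + 156.144.0.0/12 (H2) depth=12
  Q 11.102.64.109: descend 00001011011001100100 ; hops seen [H2] ; pick H2
  + 11.96.0.0/12 (H1) depth=12
  Q 11.102.77.35: descend 00001011011001100100 ; hops seen [H1,H2] ; pick H2
  Q 11.102.64.9: descend 00001011011001100100 ; hops seen [H1,H2] ; pick H2
  del 11.102.64.0/20 (clear depth 20)
  + 11.102.64.0/20 (H0) depth=20
  Q 11.96.17.169: descend 0000101101100 ; hops seen [H1] ; pick H1
  + 11.102.70.0/28 (H0) depth=28
  Q 11.102.64.22: descend 000010110110011001000 ; hops seen [H1,H0] ; pick H0
  + 156.152.155.0/24 (H2) depth=24
  Q 11.96.0.1: descend 0000101101100 ; hops seen [H1] ; pick H1

== LOOKUPS ==
["H2","H2","H2","H1","H0","H1"]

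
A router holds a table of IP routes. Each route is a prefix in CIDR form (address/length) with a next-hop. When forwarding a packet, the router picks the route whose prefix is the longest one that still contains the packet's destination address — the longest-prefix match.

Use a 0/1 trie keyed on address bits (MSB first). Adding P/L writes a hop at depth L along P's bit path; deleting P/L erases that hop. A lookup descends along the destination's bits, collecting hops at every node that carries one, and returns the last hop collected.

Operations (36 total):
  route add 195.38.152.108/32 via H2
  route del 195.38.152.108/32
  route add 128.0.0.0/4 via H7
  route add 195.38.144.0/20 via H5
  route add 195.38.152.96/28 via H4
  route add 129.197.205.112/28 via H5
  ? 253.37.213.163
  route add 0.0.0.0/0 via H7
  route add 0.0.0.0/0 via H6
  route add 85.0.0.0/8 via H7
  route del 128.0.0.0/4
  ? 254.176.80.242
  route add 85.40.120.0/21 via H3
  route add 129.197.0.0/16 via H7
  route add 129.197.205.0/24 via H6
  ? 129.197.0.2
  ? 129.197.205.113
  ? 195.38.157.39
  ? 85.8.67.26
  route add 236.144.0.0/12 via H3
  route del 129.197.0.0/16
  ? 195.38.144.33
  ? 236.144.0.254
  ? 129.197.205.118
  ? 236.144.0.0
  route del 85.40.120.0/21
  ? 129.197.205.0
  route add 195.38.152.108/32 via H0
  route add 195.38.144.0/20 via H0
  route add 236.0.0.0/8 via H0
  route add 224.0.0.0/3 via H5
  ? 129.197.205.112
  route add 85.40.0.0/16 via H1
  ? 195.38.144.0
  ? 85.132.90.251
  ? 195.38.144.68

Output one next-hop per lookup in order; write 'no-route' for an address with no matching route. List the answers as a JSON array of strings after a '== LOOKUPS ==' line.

Apply in order:
  add 195.38.152.108/32 -> H2 at depth 32
  - 195.38.152.108/32 clear@32
  add 128.0.0.0/4 -> H7 at depth 4
  add 195.38.144.0/20 -> H5 at depth 20
  add 195.38.152.96/28 -> H4 at depth 28
  add 129.197.205.112/28 -> H5 at depth 28
  lookup 253.37.213.163: bits 11 walk d0:-→d1:-→d2:- -> no-route
  add 0.0.0.0/0 -> H7 at depth 0
  add 0.0.0.0/0 -> H6 at depth 0
  add 85.0.0.0/8 -> H7 at depth 8
  - 128.0.0.0/4 clear@4
  lookup 254.176.80.242: bits 11 walk d0:H6→d1:-→d2:- -> H6
  add 85.40.120.0/21 -> H3 at depth 21
  add 129.197.0.0/16 -> H7 at depth 16
  add 129.197.205.0/24 -> H6 at depth 24
  lookup 129.197.0.2: bits 1000000111000101 walk d0:H6→d1:-→d2:-→d3:-→d4:-→d5:-→d6:-→d7:-→d8:-→d9:-→d10:-→d11:-→d12:-→d13:-→d14:-→d15:-→d16:H7 -> H7
  lookup 129.197.205.113: bits 1000000111000101110011010111 walk d0:H6→d1:-→d2:-→d3:-→d4:-→d5:-→d6:-→d7:-→d8:-→d9:-→d10:-→d11:-→d12:-→d13:-→d14:-→d15:-→d16:H7→d17:-→d18:-→d19:-→d20:-→d21:-→d22:-→d23:-→d24:H6→d25:-→d26:-→d27:-→d28:H5 -> H5
  lookup 195.38.157.39: bits 110000110010011010011 walk d0:H6→d1:-→d2:-→d3:-→d4:-→d5:-→d6:-→d7:-→d8:-→d9:-→d10:-→d11:-→d12:-→d13:-→d14:-→d15:-→d16:-→d17:-→d18:-→d19:-→d20:H5→d21:- -> H5
  lookup 85.8.67.26: bits 0101010100 walk d0:H6→d1:-→d2:-→d3:-→d4:-→d5:-→d6:-→d7:-→d8:H7→d9:-→d10:- -> H7
  add 236.144.0.0/12 -> H3 at depth 12
  - 129.197.0.0/16 clear@16
  lookup 195.38.144.33: bits 11000011001001101001 walk d0:H6→d1:-→d2:-→d3:-→d4:-→d5:-→d6:-→d7:-→d8:-→d9:-→d10:-→d11:-→d12:-→d13:-→d14:-→d15:-→d16:-→d17:-→d18:-→d19:-→d20:H5 -> H5
  lookup 236.144.0.254: bits 111011001001 walk d0:H6→d1:-→d2:-→d3:-→d4:-→d5:-→d6:-→d7:-→d8:-→d9:-→d10:-→d11:-→d12:H3 -> H3
  lookup 129.197.205.118: bits 1000000111000101110011010111 walk d0:H6→d1:-→d2:-→d3:-→d4:-→d5:-→d6:-→d7:-→d8:-→d9:-→d10:-→d11:-→d12:-→d13:-→d14:-→d15:-→d16:-→d17:-→d18:-→d19:-→d20:-→d21:-→d22:-→d23:-→d24:H6→d25:-→d26:-→d27:-→d28:H5 -> H5
  lookup 236.144.0.0: bits 111011001001 walk d0:H6→d1:-→d2:-→d3:-→d4:-→d5:-→d6:-→d7:-→d8:-→d9:-→d10:-→d11:-→d12:H3 -> H3
  - 85.40.120.0/21 clear@21
  lookup 129.197.205.0: bits 1000000111000101110011010 walk d0:H6→d1:-→d2:-→d3:-→d4:-→d5:-→d6:-→d7:-→d8:-→d9:-→d10:-→d11:-→d12:-→d13:-→d14:-→d15:-→d16:-→d17:-→d18:-→d19:-→d20:-→d21:-→d22:-→d23:-→d24:H6→d25:- -> H6
  add 195.38.152.108/32 -> H0 at depth 32
  add 195.38.144.0/20 -> H0 at depth 20
  add 236.0.0.0/8 -> H0 at depth 8
  add 224.0.0.0/3 -> H5 at depth 3
  lookup 129.197.205.112: bits 1000000111000101110011010111 walk d0:H6→d1:-→d2:-→d3:-→d4:-→d5:-→d6:-→d7:-→d8:-→d9:-→d10:-→d11:-→d12:-→d13:-→d14:-→d15:-→d16:-→d17:-→d18:-→d19:-→d20:-→d21:-→d22:-→d23:-→d24:H6→d25:-→d26:-→d27:-→d28:H5 -> H5
  add 85.40.0.0/16 -> H1 at depth 16
  lookup 195.38.144.0: bits 11000011001001101001 walk d0:H6→d1:-→d2:-→d3:-→d4:-→d5:-→d6:-→d7:-→d8:-→d9:-→d10:-→d11:-→d12:-→d13:-→d14:-→d15:-→d16:-→d17:-→d18:-→d19:-→d20:H0 -> H0
  lookup 85.132.90.251: bits 01010101 walk d0:H6→d1:-→d2:-→d3:-→d4:-→d5:-→d6:-→d7:-→d8:H7 -> H7
  lookup 195.38.144.68: bits 11000011001001101001 walk d0:H6→d1:-→d2:-→d3:-→d4:-→d5:-→d6:-→d7:-→d8:-→d9:-→d10:-→d11:-→d12:-→d13:-→d14:-→d15:-→d16:-→d17:-→d18:-→d19:-→d20:H0 -> H0

== LOOKUPS ==
["no-route","H6","H7","H5","H5","H7","H5","H3","H5","H3","H6","H5","H0","H7","H0"]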